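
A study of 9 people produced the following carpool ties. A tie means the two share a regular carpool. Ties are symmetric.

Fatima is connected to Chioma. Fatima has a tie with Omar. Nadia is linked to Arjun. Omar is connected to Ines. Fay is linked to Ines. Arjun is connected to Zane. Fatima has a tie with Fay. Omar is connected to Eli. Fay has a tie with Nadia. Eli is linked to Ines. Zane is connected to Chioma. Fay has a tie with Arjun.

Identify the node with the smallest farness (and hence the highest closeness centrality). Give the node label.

Fay

Farness (sum of distances to all others) for each node — Arjun:15, Chioma:17, Eli:19, Fatima:13, Fay:12, Ines:15, Nadia:17, Omar:16, Zane:18.
The smallest farness is 12, for Fay, so Fay has the highest closeness.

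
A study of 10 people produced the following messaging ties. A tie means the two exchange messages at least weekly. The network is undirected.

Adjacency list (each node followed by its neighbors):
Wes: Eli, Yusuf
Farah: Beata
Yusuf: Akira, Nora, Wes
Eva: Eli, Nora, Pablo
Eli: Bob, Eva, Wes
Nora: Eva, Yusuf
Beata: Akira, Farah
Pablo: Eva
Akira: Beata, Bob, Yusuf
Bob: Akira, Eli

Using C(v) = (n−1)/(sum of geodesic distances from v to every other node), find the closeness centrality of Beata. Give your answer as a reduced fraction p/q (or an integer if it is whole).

3/8

Distances from Beata: Akira:1, Bob:2, Eli:3, Eva:4, Farah:1, Nora:3, Pablo:5, Wes:3, Yusuf:2. Sum = 24.
n = 10, so closeness = 9/24 = 3/8.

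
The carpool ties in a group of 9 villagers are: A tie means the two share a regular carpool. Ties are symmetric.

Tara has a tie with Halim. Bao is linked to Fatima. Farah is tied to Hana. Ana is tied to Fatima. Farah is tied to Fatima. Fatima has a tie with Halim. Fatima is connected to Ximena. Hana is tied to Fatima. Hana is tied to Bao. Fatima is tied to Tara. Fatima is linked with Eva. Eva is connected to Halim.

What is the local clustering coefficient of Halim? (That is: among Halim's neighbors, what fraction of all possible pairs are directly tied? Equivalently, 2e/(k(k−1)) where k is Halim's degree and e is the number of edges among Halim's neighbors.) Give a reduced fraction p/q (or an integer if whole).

Halim's neighbors: Eva, Fatima, and Tara (k = 3).
Possible neighbor pairs: C(3,2) = 3. Edges among them: Eva–Fatima, Fatima–Tara → e = 2.
Clustering(Halim) = 2/3.

2/3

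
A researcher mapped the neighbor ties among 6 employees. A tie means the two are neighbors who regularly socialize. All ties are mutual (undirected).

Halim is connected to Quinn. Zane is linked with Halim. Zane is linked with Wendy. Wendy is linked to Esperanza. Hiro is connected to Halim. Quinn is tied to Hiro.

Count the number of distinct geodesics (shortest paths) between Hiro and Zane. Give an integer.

The shortest distance is 2, and the only length-2 path is Hiro–Halim–Zane. So there is exactly 1 shortest path.

1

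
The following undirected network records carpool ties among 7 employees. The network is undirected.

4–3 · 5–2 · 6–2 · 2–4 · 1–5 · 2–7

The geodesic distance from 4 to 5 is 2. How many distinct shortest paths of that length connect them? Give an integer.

1

The shortest distance is 2, and the only length-2 path is 4–2–5. So there is exactly 1 shortest path.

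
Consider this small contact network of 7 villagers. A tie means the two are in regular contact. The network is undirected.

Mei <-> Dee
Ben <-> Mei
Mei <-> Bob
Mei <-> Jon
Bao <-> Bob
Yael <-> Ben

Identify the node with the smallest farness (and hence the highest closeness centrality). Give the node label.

Mei

Farness (sum of distances to all others) for each node — Bao:16, Ben:11, Bob:11, Dee:13, Jon:13, Mei:8, Yael:16.
The smallest farness is 8, for Mei, so Mei has the highest closeness.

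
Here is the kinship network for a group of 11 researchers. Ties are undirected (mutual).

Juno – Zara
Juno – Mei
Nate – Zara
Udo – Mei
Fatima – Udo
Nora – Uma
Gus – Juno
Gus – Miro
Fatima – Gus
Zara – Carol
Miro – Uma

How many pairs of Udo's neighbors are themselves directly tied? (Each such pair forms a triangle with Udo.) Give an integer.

Udo's neighbors are Fatima and Mei, but none of them are tied to each other, so no triangle contains Udo.

0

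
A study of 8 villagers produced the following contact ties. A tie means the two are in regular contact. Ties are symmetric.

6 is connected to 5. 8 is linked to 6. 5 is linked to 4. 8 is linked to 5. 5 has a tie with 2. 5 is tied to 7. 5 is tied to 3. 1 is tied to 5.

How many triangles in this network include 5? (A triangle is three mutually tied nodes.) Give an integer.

5's neighbors: 1, 2, 3, 4, 6, 7, and 8.
Neighbor pairs that are themselves tied: 5–6–8. Each forms one triangle with 5, for 1 in total.

1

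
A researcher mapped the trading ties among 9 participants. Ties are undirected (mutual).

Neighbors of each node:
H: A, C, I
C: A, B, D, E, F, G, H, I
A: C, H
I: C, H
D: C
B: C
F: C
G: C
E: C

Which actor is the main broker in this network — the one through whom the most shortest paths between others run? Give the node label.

Unnormalized betweenness of each node: A:0, B:0, C:51/2, D:0, E:0, F:0, G:0, H:1/2, I:0.
C has the largest value, 51/2, making it the main broker — the node through which the most shortest paths run.

C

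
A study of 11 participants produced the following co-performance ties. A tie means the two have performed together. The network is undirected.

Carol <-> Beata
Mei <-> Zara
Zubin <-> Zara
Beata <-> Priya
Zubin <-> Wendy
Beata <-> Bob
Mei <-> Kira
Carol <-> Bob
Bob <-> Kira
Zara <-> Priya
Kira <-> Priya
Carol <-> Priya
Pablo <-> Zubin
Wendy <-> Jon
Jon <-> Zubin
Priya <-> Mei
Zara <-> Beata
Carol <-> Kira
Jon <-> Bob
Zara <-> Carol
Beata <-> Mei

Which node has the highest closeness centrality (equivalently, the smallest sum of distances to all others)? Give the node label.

Zara

Farness (sum of distances to all others) for each node — Beata:17, Bob:17, Carol:17, Jon:19, Kira:20, Mei:19, Pablo:26, Priya:18, Wendy:23, Zara:15, Zubin:17.
The smallest farness is 15, for Zara, so Zara has the highest closeness.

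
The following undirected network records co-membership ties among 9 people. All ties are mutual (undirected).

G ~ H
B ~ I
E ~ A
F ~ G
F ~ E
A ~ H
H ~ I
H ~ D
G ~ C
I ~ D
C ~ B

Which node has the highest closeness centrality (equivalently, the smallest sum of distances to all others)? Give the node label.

H

Farness (sum of distances to all others) for each node — A:16, B:18, C:17, D:17, E:19, F:17, G:13, H:12, I:15.
The smallest farness is 12, for H, so H has the highest closeness.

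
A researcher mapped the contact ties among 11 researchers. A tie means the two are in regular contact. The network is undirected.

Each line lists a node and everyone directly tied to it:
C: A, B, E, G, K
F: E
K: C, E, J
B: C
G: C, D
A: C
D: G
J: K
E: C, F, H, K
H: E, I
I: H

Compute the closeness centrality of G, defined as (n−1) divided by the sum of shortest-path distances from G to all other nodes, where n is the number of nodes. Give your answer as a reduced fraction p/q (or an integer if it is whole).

10/23

Distances from G: A:2, B:2, C:1, D:1, E:2, F:3, H:3, I:4, J:3, K:2. Sum = 23.
n = 11, so closeness = 10/23.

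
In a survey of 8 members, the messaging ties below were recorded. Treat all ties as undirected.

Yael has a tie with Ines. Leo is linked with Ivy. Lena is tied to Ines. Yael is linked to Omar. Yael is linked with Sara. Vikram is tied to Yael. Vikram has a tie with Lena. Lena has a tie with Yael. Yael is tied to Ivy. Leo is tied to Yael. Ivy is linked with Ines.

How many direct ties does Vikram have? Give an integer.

Vikram is directly tied to Lena and Yael. That is 2 neighbors, so the degree of Vikram is 2.

2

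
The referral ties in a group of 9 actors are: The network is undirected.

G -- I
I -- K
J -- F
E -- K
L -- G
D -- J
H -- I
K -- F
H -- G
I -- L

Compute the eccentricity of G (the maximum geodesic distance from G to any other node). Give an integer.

Distances from G: D:5, E:3, F:3, H:1, I:1, J:4, K:2, L:1.
The largest is 5 (to D), so the eccentricity of G is 5.

5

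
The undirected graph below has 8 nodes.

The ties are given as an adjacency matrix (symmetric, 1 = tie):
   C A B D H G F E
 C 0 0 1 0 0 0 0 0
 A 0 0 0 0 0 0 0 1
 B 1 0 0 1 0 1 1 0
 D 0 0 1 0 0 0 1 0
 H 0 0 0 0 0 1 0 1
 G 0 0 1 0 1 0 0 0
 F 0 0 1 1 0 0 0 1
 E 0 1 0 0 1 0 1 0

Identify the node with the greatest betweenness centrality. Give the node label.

B

Unnormalized betweenness of each node: A:0, B:17/2, C:0, D:0, E:15/2, F:13/2, G:5/2, H:2.
B has the largest value, 17/2, making it the main broker — the node through which the most shortest paths run.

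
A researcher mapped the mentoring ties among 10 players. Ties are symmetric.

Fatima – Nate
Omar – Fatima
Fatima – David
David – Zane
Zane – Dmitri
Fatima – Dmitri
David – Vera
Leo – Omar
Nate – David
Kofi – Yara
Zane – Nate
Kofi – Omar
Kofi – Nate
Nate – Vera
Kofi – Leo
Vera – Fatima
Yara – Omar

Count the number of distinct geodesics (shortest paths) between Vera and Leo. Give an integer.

The shortest distance is 3. The length-3 paths are: Vera–Nate–Kofi–Leo; Vera–Fatima–Omar–Leo.
That gives 2 distinct shortest paths.

2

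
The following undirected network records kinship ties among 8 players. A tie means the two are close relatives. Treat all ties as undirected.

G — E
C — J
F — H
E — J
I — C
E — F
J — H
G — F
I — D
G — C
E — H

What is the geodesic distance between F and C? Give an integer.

2

One shortest route is F – G – C, which uses 2 edges, and F and C are not directly tied, so nothing shorter exists. So d(F,C) = 2.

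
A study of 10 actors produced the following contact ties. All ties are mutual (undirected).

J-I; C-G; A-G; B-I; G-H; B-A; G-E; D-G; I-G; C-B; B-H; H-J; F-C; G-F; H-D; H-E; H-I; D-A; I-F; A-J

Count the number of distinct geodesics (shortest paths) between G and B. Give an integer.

The shortest distance is 2. The length-2 paths are: G–A–B; G–H–B; G–I–B; G–C–B.
That gives 4 distinct shortest paths.

4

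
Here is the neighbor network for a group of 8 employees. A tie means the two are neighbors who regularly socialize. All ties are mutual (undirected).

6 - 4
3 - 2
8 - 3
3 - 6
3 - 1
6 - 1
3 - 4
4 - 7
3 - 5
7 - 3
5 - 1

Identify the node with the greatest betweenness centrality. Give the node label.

3

Unnormalized betweenness of each node: 1:1/2, 2:0, 3:31/2, 4:1/2, 5:0, 6:1/2, 7:0, 8:0.
3 has the largest value, 31/2, making it the main broker — the node through which the most shortest paths run.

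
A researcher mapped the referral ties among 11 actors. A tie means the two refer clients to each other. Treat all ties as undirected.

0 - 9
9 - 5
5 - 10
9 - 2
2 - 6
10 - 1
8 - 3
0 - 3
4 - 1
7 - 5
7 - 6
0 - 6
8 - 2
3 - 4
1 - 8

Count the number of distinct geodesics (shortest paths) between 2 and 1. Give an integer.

1

The shortest distance is 2, and the only length-2 path is 2–8–1. So there is exactly 1 shortest path.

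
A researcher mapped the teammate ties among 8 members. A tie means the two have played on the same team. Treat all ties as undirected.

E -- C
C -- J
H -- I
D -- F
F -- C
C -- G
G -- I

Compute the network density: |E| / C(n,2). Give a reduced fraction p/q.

There are 7 edges and 8 nodes, so the maximum possible is C(8,2) = 28.
Density = 7/28 = 1/4.

1/4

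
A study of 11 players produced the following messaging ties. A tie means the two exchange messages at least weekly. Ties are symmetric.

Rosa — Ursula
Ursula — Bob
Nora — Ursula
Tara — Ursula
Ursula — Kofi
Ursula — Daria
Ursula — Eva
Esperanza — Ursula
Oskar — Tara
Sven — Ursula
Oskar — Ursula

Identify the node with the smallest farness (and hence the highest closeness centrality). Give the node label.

Ursula

Farness (sum of distances to all others) for each node — Bob:19, Daria:19, Esperanza:19, Eva:19, Kofi:19, Nora:19, Oskar:18, Rosa:19, Sven:19, Tara:18, Ursula:10.
The smallest farness is 10, for Ursula, so Ursula has the highest closeness.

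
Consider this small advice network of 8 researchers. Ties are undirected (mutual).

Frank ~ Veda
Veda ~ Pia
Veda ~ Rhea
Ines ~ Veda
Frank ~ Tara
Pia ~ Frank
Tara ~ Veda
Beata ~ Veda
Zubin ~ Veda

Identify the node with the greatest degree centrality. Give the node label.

Veda

Degrees — Beata:1, Frank:3, Ines:1, Pia:2, Rhea:1, Tara:2, Veda:7, Zubin:1.
The maximum is 7, attained only by Veda.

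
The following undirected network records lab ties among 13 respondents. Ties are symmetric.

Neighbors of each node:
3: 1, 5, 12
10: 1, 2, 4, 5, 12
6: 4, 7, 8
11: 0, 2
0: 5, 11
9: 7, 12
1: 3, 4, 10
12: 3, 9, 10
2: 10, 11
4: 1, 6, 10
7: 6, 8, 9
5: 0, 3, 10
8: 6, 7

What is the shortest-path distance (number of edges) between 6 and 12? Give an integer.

3

One shortest route is 6 – 7 – 9 – 12, which uses 3 edges, and at distance 2 from 6 we only reach {1, 9, 10}, which does not include 12. So d(6,12) = 3.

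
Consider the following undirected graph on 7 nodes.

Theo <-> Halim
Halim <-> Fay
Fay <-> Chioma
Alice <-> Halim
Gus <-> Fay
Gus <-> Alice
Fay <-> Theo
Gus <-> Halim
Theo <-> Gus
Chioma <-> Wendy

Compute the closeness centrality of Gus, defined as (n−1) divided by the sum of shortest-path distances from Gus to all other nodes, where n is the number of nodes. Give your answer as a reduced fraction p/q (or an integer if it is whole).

Distances from Gus: Alice:1, Chioma:2, Fay:1, Halim:1, Theo:1, Wendy:3. Sum = 9.
n = 7, so closeness = 6/9 = 2/3.

2/3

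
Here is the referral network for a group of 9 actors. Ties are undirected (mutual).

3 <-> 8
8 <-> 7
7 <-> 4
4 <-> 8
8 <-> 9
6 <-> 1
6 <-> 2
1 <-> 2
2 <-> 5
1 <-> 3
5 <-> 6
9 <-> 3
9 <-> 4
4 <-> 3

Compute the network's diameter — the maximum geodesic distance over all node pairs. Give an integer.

5

Eccentricity of each node (its greatest distance to any other): 1:3, 2:4, 3:3, 4:4, 5:5, 6:4, 7:5, 8:4, 9:4.
The maximum eccentricity is 5, realized for instance by the pair 7–5 via 7 – 8 – 3 – 1 – 6 – 5. So the diameter is 5.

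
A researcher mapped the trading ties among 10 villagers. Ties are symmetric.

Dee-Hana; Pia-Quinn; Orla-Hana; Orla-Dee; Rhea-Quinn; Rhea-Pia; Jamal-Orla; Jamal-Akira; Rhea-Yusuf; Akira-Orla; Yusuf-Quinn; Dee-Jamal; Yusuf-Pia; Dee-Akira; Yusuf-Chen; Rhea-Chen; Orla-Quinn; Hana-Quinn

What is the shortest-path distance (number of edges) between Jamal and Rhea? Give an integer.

3

One shortest route is Jamal – Orla – Quinn – Rhea, which uses 3 edges, and at distance 2 from Jamal we only reach {Hana, Quinn}, which does not include Rhea. So d(Jamal,Rhea) = 3.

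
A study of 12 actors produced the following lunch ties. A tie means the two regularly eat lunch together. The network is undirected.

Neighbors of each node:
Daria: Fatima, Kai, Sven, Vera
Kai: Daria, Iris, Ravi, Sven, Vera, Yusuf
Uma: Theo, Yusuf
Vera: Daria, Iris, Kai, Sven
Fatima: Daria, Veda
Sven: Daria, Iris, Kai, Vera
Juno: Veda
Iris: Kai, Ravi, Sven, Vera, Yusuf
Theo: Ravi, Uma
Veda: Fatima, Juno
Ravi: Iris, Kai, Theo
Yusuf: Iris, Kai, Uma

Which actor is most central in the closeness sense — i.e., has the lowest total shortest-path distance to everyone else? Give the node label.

Farness (sum of distances to all others) for each node — Daria:21, Fatima:27, Iris:23, Juno:45, Kai:19, Ravi:25, Sven:23, Theo:32, Uma:32, Veda:35, Vera:23, Yusuf:25.
The smallest farness is 19, for Kai, so Kai has the highest closeness.

Kai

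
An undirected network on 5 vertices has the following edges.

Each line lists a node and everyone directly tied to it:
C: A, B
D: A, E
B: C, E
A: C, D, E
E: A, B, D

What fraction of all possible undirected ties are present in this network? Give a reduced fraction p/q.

3/5

There are 6 edges and 5 nodes, so the maximum possible is C(5,2) = 10.
Density = 6/10 = 3/5.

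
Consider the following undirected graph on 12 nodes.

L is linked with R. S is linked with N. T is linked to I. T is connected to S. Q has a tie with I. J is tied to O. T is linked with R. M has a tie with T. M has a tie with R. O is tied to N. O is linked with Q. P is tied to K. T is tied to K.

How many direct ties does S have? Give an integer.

S is directly tied to N and T. That is 2 neighbors, so the degree of S is 2.

2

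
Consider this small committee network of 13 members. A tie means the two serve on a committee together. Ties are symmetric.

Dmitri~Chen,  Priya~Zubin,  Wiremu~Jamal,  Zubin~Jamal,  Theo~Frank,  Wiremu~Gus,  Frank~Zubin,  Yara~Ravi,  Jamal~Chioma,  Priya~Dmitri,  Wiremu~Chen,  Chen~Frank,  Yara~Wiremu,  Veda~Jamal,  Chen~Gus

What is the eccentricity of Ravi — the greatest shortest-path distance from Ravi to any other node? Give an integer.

5

Distances from Ravi: Chen:3, Chioma:4, Dmitri:4, Frank:4, Gus:3, Jamal:3, Priya:5, Theo:5, Veda:4, Wiremu:2, Yara:1, Zubin:4.
The largest is 5 (to Priya and Theo), so the eccentricity of Ravi is 5.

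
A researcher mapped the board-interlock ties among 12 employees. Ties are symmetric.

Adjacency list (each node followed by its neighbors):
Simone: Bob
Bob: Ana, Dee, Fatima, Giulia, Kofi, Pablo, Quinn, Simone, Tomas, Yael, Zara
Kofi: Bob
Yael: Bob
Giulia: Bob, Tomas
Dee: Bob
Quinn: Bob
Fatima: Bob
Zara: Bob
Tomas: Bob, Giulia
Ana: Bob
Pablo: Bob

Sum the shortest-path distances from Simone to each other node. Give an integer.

21

Distances from Simone: Ana:2, Bob:1, Dee:2, Fatima:2, Giulia:2, Kofi:2, Pablo:2, Quinn:2, Tomas:2, Yael:2, Zara:2.
Sum = 2 + 1 + 2 + 2 + 2 + 2 + 2 + 2 + 2 + 2 + 2 = 21.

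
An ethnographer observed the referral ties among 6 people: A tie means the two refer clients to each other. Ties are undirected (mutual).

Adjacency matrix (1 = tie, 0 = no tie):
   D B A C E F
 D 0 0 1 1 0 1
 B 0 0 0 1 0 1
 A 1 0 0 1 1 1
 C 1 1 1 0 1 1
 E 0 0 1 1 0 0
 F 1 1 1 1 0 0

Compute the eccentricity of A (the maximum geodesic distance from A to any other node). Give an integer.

2

Distances from A: B:2, C:1, D:1, E:1, F:1.
The largest is 2 (to B), so the eccentricity of A is 2.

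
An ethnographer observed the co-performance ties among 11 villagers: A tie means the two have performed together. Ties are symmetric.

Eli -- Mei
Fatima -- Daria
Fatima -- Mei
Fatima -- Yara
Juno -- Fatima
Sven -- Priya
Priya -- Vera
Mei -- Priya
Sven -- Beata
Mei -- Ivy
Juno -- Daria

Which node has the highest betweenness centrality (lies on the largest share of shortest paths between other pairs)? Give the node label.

Mei

Unnormalized betweenness of each node: Beata:0, Daria:0, Eli:0, Fatima:23, Ivy:0, Juno:0, Mei:33, Priya:23, Sven:9, Vera:0, Yara:0.
Mei has the largest value, 33, making it the main broker — the node through which the most shortest paths run.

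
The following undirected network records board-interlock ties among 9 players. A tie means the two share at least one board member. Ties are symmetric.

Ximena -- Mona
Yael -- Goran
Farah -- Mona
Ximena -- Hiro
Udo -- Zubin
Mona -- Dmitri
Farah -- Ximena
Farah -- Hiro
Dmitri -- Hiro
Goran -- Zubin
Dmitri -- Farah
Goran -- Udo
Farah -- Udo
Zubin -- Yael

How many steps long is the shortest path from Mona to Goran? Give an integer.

One shortest route is Mona – Farah – Udo – Goran, which uses 3 edges, and at distance 2 from Mona we only reach {Hiro, Udo}, which does not include Goran. So d(Mona,Goran) = 3.

3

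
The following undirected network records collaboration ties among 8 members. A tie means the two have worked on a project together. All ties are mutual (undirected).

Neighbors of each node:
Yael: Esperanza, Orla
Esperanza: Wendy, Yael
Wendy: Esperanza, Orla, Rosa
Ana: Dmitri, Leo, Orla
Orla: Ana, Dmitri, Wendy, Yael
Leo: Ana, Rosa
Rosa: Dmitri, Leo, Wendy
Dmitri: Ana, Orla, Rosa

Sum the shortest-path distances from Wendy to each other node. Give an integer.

Distances from Wendy: Ana:2, Dmitri:2, Esperanza:1, Leo:2, Orla:1, Rosa:1, Yael:2.
Sum = 2 + 2 + 1 + 2 + 1 + 1 + 2 = 11.

11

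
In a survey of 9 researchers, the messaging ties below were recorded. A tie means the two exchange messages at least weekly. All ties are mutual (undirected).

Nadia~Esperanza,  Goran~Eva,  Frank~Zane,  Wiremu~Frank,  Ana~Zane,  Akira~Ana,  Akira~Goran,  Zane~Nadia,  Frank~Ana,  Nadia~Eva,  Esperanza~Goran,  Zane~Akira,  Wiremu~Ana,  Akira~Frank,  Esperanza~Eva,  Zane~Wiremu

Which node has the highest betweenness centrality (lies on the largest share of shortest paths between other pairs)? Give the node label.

Unnormalized betweenness of each node: Akira:6, Ana:2/3, Esperanza:1/2, Eva:1/2, Frank:2/3, Goran:4, Nadia:6, Wiremu:0, Zane:26/3.
Zane has the largest value, 26/3, making it the main broker — the node through which the most shortest paths run.

Zane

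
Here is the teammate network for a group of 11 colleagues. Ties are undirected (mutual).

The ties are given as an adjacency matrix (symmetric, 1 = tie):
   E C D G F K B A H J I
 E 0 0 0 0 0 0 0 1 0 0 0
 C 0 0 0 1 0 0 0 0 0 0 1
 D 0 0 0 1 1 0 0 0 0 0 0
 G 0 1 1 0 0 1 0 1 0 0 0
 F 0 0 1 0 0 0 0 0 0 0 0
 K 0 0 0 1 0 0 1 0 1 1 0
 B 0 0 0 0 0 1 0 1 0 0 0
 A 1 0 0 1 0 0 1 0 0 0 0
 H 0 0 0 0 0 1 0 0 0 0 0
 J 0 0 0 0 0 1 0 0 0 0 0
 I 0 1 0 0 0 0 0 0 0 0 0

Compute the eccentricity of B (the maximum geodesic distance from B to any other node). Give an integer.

4

Distances from B: A:1, C:3, D:3, E:2, F:4, G:2, H:2, I:4, J:2, K:1.
The largest is 4 (to I and F), so the eccentricity of B is 4.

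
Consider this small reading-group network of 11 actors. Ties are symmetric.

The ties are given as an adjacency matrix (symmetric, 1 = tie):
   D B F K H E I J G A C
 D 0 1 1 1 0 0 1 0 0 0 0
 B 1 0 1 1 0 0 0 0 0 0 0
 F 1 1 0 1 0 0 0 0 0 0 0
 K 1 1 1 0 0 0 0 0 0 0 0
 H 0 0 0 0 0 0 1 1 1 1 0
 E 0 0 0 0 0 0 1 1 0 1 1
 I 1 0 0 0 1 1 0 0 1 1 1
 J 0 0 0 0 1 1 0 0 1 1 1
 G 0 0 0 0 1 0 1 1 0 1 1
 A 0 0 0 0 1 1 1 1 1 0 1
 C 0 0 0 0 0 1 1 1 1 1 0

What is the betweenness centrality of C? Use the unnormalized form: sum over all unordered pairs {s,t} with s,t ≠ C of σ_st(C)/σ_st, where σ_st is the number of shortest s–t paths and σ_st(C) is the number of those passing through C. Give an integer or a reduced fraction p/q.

Pairs whose geodesics pass through C — D–J: 1/5; B–J: 1/5; F–J: 1/5; K–J: 1/5; E–G: 1/4; I–J: 1/5.
All other pairs contribute 0.
Summing the contributions gives betweenness(C) = 5/4.

5/4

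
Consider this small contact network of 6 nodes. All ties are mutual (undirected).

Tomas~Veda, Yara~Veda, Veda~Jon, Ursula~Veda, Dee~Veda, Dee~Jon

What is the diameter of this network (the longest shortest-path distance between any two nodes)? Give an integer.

2

Eccentricity of each node (its greatest distance to any other): Dee:2, Jon:2, Tomas:2, Ursula:2, Veda:1, Yara:2.
The maximum eccentricity is 2, realized for instance by the pair Dee–Tomas via Dee – Veda – Tomas. So the diameter is 2.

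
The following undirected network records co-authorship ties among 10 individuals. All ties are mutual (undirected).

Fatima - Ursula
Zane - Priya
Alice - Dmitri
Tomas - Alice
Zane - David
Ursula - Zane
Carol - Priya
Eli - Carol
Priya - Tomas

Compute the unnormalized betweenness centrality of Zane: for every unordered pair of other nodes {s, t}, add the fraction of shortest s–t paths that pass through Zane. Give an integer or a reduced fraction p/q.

Pairs whose geodesics pass through Zane — Carol–David: 1; Carol–Ursula: 1; Carol–Fatima: 1; David–Ursula: 1; David–Eli: 1; David–Alice: 1; David–Fatima: 1; David–Tomas: 1; David–Priya: 1; David–Dmitri: 1; Ursula–Eli: 1; Ursula–Alice: 1; Ursula–Tomas: 1; Ursula–Priya: 1 … (+6 more pairs).
All other pairs contribute 0.
Summing the contributions gives betweenness(Zane) = 20.

20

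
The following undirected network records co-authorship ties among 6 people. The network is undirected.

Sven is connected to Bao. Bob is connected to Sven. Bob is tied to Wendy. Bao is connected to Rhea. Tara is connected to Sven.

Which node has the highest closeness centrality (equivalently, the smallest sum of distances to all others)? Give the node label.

Farness (sum of distances to all others) for each node — Bao:9, Bob:9, Rhea:13, Sven:7, Tara:11, Wendy:13.
The smallest farness is 7, for Sven, so Sven has the highest closeness.

Sven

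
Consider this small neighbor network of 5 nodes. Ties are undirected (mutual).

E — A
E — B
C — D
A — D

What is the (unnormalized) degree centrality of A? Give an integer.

A is directly tied to D and E. That is 2 neighbors, so the degree of A is 2.

2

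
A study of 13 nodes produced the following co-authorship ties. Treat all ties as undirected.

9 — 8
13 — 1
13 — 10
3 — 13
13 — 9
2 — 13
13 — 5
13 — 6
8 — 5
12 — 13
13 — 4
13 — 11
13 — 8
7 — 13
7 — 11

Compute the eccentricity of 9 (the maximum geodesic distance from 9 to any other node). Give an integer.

2

Distances from 9: 1:2, 2:2, 3:2, 4:2, 5:2, 6:2, 7:2, 8:1, 10:2, 11:2, 12:2, 13:1.
The largest is 2 (to 6, 4, 2, 11, 1, 12, 7, 3, 10, and 5), so the eccentricity of 9 is 2.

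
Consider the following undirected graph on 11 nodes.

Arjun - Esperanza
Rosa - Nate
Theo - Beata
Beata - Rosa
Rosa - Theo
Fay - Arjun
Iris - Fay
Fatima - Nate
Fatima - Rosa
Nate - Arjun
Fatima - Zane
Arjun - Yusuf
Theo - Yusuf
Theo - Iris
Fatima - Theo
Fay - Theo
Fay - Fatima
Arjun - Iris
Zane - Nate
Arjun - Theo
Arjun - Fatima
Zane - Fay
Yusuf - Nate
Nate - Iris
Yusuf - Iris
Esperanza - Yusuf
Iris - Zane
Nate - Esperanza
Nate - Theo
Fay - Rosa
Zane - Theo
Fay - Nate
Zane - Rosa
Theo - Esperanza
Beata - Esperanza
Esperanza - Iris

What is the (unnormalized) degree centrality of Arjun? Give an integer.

Arjun is directly tied to Esperanza, Fatima, Fay, Iris, Nate, Theo, and Yusuf. That is 7 neighbors, so the degree of Arjun is 7.

7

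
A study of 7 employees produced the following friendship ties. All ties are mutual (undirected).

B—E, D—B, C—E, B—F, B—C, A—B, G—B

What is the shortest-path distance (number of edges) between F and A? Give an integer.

2

One shortest route is F – B – A, which uses 2 edges, and F and A are not directly tied, so nothing shorter exists. So d(F,A) = 2.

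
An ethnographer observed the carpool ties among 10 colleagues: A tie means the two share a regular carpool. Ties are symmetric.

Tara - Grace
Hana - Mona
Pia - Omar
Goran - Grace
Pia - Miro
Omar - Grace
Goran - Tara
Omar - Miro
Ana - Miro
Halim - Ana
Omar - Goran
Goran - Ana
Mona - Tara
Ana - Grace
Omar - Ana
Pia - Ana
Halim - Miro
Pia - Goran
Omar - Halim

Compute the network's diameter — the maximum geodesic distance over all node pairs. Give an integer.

5

Eccentricity of each node (its greatest distance to any other): Ana:4, Goran:3, Grace:3, Halim:5, Hana:5, Miro:5, Mona:4, Omar:4, Pia:4, Tara:3.
The maximum eccentricity is 5, realized for instance by the pair Halim–Hana via Halim – Ana – Goran – Tara – Mona – Hana. So the diameter is 5.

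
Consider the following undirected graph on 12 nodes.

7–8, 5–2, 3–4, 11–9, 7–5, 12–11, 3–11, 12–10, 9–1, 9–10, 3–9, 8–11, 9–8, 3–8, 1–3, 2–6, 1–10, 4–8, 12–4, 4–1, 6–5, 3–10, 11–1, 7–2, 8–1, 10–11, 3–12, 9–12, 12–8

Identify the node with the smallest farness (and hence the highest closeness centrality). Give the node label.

Farness (sum of distances to all others) for each node — 1:20, 2:27, 3:19, 4:22, 5:27, 6:36, 7:20, 8:16, 9:20, 10:25, 11:20, 12:20.
The smallest farness is 16, for 8, so 8 has the highest closeness.

8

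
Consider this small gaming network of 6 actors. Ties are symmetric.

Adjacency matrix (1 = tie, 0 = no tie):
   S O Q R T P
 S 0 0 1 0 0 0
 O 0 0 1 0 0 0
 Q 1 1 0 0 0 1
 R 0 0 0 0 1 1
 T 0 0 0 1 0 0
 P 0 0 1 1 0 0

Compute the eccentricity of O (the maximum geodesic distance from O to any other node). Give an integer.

4

Distances from O: P:2, Q:1, R:3, S:2, T:4.
The largest is 4 (to T), so the eccentricity of O is 4.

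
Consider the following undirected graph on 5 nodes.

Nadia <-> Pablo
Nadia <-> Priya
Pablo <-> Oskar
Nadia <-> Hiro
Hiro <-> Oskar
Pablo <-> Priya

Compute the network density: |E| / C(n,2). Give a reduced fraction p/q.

There are 6 edges and 5 nodes, so the maximum possible is C(5,2) = 10.
Density = 6/10 = 3/5.

3/5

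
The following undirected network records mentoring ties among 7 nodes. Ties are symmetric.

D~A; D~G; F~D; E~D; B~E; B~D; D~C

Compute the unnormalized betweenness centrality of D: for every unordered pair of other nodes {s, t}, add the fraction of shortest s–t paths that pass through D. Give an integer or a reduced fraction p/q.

Pairs whose geodesics pass through D — B–A: 1; B–C: 1; B–F: 1; B–G: 1; A–C: 1; A–F: 1; A–E: 1; A–G: 1; C–F: 1; C–E: 1; C–G: 1; F–E: 1; F–G: 1; E–G: 1.
All other pairs contribute 0.
Summing the contributions gives betweenness(D) = 14.

14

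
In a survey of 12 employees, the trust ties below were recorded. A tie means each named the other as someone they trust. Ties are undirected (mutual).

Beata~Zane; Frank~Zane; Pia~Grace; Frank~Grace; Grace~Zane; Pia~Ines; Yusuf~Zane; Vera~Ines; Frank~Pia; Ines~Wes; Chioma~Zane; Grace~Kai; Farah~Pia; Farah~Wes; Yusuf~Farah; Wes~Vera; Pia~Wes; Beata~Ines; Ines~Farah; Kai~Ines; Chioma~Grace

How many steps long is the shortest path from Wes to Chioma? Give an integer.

One shortest route is Wes – Pia – Grace – Chioma, which uses 3 edges, and at distance 2 from Wes we only reach {Beata, Frank, Grace, Kai, Yusuf}, which does not include Chioma. So d(Wes,Chioma) = 3.

3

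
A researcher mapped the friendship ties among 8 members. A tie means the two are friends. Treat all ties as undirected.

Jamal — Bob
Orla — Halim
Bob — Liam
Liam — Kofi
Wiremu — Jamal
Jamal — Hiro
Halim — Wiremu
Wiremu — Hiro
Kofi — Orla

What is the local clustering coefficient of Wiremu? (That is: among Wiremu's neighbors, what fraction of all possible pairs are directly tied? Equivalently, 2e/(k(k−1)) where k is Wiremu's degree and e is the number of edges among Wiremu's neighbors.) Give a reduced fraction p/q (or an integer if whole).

Wiremu's neighbors: Halim, Hiro, and Jamal (k = 3).
Possible neighbor pairs: C(3,2) = 3. Edges among them: Hiro–Jamal → e = 1.
Clustering(Wiremu) = 1/3.

1/3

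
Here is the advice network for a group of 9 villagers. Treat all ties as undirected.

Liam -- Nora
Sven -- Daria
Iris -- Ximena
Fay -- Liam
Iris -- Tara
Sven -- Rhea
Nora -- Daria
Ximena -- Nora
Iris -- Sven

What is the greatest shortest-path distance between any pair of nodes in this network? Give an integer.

Eccentricity of each node (its greatest distance to any other): Daria:3, Fay:5, Iris:4, Liam:4, Nora:3, Rhea:5, Sven:4, Tara:5, Ximena:3.
The maximum eccentricity is 5, realized for instance by the pair Rhea–Fay via Rhea – Sven – Daria – Nora – Liam – Fay. So the diameter is 5.

5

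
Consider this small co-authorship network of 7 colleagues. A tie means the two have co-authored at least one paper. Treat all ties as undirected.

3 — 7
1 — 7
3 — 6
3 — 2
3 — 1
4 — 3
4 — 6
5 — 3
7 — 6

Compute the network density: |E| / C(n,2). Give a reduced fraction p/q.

3/7

There are 9 edges and 7 nodes, so the maximum possible is C(7,2) = 21.
Density = 9/21 = 3/7.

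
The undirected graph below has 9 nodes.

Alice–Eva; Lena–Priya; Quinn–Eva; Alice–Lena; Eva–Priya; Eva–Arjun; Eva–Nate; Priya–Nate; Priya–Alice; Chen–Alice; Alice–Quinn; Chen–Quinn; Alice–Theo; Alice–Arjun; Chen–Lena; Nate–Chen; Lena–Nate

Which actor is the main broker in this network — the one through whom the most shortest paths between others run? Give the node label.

Alice

Unnormalized betweenness of each node: Alice:12, Arjun:0, Chen:3/2, Eva:7/2, Lena:5/6, Nate:1, Priya:5/6, Quinn:1/3, Theo:0.
Alice has the largest value, 12, making it the main broker — the node through which the most shortest paths run.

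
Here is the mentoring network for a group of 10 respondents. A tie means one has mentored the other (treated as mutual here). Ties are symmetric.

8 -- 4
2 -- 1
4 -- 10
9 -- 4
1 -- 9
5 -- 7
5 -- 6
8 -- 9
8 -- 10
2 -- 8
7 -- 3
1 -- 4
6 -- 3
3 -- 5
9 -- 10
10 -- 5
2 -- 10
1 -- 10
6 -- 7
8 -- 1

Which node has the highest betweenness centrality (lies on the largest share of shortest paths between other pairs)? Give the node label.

Unnormalized betweenness of each node: 1:2/3, 2:0, 3:0, 4:0, 5:18, 6:0, 7:0, 8:2/3, 9:0, 10:62/3.
10 has the largest value, 62/3, making it the main broker — the node through which the most shortest paths run.

10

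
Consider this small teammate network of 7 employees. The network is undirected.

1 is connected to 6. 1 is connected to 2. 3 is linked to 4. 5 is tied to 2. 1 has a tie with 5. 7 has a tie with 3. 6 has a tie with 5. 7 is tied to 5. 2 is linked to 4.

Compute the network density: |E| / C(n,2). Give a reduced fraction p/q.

There are 9 edges and 7 nodes, so the maximum possible is C(7,2) = 21.
Density = 9/21 = 3/7.

3/7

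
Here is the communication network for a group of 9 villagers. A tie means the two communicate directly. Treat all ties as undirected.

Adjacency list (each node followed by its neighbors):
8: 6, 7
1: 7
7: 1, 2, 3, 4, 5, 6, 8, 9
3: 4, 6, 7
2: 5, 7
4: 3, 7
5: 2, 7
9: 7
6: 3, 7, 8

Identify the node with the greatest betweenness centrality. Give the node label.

7

Unnormalized betweenness of each node: 1:0, 2:0, 3:1/2, 4:0, 5:0, 6:1/2, 7:23, 8:0, 9:0.
7 has the largest value, 23, making it the main broker — the node through which the most shortest paths run.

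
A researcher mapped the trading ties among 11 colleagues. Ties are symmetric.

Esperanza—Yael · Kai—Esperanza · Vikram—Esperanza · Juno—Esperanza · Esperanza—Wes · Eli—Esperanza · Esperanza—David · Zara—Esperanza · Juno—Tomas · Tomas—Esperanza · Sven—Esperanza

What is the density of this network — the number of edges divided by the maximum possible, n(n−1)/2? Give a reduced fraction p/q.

1/5

There are 11 edges and 11 nodes, so the maximum possible is C(11,2) = 55.
Density = 11/55 = 1/5.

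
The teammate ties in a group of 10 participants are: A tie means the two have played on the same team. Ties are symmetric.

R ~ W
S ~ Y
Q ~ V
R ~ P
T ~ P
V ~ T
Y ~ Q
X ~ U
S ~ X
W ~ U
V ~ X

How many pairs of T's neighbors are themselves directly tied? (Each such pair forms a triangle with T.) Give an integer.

0

T's neighbors are P and V, but none of them are tied to each other, so no triangle contains T.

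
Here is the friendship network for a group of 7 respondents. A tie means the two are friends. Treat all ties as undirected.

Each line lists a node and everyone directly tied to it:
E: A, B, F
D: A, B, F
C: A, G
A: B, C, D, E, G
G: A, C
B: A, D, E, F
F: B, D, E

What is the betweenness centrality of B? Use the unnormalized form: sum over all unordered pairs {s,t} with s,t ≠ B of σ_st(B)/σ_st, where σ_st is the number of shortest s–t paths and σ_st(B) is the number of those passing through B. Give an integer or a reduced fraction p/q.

4/3

Pairs whose geodesics pass through B — E–D: 1/3; A–F: 1/3; F–G: 1/3; F–C: 1/3.
All other pairs contribute 0.
Summing the contributions gives betweenness(B) = 4/3.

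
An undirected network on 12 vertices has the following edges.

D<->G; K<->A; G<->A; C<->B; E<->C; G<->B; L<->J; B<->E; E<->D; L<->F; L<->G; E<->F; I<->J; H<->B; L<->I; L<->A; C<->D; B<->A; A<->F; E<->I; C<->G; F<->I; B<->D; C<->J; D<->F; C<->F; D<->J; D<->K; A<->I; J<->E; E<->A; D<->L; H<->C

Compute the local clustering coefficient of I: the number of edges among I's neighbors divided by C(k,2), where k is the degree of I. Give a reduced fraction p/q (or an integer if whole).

I's neighbors: A, E, F, J, and L (k = 5).
Possible neighbor pairs: C(5,2) = 10. Edges among them: A–E, A–F, A–L, E–F, E–J, F–L, J–L → e = 7.
Clustering(I) = 7/10.

7/10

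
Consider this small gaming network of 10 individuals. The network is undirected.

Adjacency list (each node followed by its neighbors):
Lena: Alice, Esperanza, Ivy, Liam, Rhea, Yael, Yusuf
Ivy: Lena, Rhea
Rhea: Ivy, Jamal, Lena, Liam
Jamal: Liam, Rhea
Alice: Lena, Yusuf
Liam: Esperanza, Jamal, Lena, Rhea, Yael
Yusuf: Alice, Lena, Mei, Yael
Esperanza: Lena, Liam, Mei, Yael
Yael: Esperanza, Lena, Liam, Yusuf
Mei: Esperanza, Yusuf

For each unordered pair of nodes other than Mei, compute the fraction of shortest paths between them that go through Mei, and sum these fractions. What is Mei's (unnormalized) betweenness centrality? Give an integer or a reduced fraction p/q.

Pairs whose geodesics pass through Mei — Esperanza–Yusuf: 1/3.
All other pairs contribute 0.
Summing the contributions gives betweenness(Mei) = 1/3.

1/3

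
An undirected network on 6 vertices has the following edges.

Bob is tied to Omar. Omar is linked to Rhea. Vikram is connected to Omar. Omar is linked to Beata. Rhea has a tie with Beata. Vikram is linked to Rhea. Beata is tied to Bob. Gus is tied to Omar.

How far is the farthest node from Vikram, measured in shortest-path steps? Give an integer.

Distances from Vikram: Beata:2, Bob:2, Gus:2, Omar:1, Rhea:1.
The largest is 2 (to Bob, Gus, and Beata), so the eccentricity of Vikram is 2.

2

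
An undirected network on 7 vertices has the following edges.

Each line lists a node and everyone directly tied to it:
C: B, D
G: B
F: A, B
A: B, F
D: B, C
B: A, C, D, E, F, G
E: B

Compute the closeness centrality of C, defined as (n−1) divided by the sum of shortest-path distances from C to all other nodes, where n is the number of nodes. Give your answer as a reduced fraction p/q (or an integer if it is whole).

3/5

Distances from C: A:2, B:1, D:1, E:2, F:2, G:2. Sum = 10.
n = 7, so closeness = 6/10 = 3/5.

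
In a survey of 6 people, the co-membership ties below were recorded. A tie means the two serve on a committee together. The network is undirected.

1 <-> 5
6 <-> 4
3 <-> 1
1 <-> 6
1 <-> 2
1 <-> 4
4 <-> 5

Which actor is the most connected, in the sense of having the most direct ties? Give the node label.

Degrees — 1:5, 2:1, 3:1, 4:3, 5:2, 6:2.
The maximum is 5, attained only by 1.

1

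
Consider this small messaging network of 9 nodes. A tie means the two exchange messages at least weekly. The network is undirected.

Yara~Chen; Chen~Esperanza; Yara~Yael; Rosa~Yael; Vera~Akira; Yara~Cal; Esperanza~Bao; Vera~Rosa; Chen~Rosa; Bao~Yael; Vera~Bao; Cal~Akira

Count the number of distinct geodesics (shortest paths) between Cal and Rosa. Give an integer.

3

The shortest distance is 3. The length-3 paths are: Cal–Akira–Vera–Rosa; Cal–Yara–Yael–Rosa; Cal–Yara–Chen–Rosa.
That gives 3 distinct shortest paths.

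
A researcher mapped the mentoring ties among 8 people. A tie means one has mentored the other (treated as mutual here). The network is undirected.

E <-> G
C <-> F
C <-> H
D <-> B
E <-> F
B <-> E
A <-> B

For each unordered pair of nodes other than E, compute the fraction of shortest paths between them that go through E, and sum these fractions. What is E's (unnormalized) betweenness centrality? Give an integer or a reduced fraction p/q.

15

Pairs whose geodesics pass through E — F–B: 1; F–D: 1; F–A: 1; F–G: 1; B–C: 1; B–H: 1; B–G: 1; D–C: 1; D–H: 1; D–G: 1; A–C: 1; A–H: 1; A–G: 1; C–G: 1 … (+1 more pairs).
All other pairs contribute 0.
Summing the contributions gives betweenness(E) = 15.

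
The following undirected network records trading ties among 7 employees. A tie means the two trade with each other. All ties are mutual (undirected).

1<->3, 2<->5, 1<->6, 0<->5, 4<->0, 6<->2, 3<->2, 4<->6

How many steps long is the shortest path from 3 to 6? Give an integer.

One shortest route is 3 – 1 – 6, which uses 2 edges, and 3 and 6 are not directly tied, so nothing shorter exists. So d(3,6) = 2.

2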